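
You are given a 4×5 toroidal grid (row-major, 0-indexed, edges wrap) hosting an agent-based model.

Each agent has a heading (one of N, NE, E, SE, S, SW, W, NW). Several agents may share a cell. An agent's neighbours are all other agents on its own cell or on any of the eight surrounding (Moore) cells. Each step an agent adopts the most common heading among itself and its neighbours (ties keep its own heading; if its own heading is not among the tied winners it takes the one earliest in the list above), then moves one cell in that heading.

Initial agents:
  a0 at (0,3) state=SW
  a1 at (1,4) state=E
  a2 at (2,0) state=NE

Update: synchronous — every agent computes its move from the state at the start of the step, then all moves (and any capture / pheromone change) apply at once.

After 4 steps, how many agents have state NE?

1

t=1: a0@(1,2):SW a1@(1,0):E a2@(1,1):NE
t=2: a0@(2,1):SW a1@(1,1):E a2@(0,2):NE
t=3: a0@(3,0):SW a1@(1,2):E a2@(3,3):NE
t=4: a0@(0,4):SW a1@(1,3):E a2@(2,4):NE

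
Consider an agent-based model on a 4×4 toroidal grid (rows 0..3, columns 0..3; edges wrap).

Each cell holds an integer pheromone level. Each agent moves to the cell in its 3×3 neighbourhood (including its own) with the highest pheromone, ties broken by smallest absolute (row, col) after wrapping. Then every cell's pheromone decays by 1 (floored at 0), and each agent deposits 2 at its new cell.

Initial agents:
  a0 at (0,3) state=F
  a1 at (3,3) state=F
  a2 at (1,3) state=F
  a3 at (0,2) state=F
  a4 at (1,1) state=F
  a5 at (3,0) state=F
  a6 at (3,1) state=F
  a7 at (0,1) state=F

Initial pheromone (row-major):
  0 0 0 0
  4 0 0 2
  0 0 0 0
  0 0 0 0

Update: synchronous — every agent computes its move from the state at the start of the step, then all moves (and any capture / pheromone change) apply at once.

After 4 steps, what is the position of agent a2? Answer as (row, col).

t=1: a0@(1,0) a1@(0,0) a2@(1,0) a3@(1,3) a4@(1,0) a5@(0,0) a6@(0,0) a7@(1,0) | pheromone: 6 0 0 0 / 11 0 0 3 / 0 0 0 0 / 0 0 0 0
t=2: a0@(1,0) a1@(1,0) a2@(1,0) a3@(1,0) a4@(1,0) a5@(1,0) a6@(1,0) a7@(1,0) | pheromone: 5 0 0 0 / 26 0 0 2 / 0 0 0 0 / 0 0 0 0
t=3: a0@(1,0) a1@(1,0) a2@(1,0) a3@(1,0) a4@(1,0) a5@(1,0) a6@(1,0) a7@(1,0) | pheromone: 4 0 0 0 / 41 0 0 1 / 0 0 0 0 / 0 0 0 0
t=4: a0@(1,0) a1@(1,0) a2@(1,0) a3@(1,0) a4@(1,0) a5@(1,0) a6@(1,0) a7@(1,0) | pheromone: 3 0 0 0 / 56 0 0 0 / 0 0 0 0 / 0 0 0 0

(1, 0)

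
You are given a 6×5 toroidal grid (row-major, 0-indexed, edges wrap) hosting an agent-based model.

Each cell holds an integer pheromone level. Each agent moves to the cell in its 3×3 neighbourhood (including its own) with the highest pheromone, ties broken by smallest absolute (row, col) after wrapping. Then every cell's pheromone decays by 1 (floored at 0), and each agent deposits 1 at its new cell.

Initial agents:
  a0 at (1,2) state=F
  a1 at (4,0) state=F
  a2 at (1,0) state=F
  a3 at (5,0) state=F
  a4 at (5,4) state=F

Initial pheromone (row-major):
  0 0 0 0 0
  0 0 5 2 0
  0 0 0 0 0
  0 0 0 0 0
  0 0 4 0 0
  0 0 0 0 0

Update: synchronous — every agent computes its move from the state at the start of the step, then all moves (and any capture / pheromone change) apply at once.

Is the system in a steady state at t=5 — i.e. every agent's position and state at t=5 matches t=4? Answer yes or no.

t=1: a0@(1,2) a1@(3,0) a2@(0,0) a3@(0,0) a4@(0,0) | pheromone: 3 0 0 0 0 / 0 0 5 1 0 / 0 0 0 0 0 / 1 0 0 0 0 / 0 0 3 0 0 / 0 0 0 0 0
t=2: a0@(1,2) a1@(3,0) a2@(0,0) a3@(0,0) a4@(0,0) | pheromone: 5 0 0 0 0 / 0 0 5 0 0 / 0 0 0 0 0 / 1 0 0 0 0 / 0 0 2 0 0 / 0 0 0 0 0
t=3: a0@(1,2) a1@(3,0) a2@(0,0) a3@(0,0) a4@(0,0) | pheromone: 7 0 0 0 0 / 0 0 5 0 0 / 0 0 0 0 0 / 1 0 0 0 0 / 0 0 1 0 0 / 0 0 0 0 0
t=4: a0@(1,2) a1@(3,0) a2@(0,0) a3@(0,0) a4@(0,0) | pheromone: 9 0 0 0 0 / 0 0 5 0 0 / 0 0 0 0 0 / 1 0 0 0 0 / 0 0 0 0 0 / 0 0 0 0 0
t=5: a0@(1,2) a1@(3,0) a2@(0,0) a3@(0,0) a4@(0,0) | pheromone: 11 0 0 0 0 / 0 0 5 0 0 / 0 0 0 0 0 / 1 0 0 0 0 / 0 0 0 0 0 / 0 0 0 0 0

yes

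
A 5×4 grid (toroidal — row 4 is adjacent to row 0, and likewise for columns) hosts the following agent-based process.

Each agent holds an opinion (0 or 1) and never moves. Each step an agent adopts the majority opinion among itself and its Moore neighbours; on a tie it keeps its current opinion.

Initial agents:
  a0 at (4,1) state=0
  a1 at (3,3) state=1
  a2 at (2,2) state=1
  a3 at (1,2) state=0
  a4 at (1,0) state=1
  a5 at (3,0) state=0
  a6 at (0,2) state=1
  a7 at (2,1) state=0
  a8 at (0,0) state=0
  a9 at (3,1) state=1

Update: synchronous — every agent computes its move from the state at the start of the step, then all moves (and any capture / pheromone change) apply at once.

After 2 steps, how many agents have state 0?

9

t=1: a0@(4,1):0 a1@(3,3):1 a2@(2,2):1 a3@(1,2):0 a4@(1,0):0 a5@(3,0):0 a6@(0,2):0 a7@(2,1):0 a8@(0,0):0 a9@(3,1):0
t=2: a0@(4,1):0 a1@(3,3):1 a2@(2,2):0 a3@(1,2):0 a4@(1,0):0 a5@(3,0):0 a6@(0,2):0 a7@(2,1):0 a8@(0,0):0 a9@(3,1):0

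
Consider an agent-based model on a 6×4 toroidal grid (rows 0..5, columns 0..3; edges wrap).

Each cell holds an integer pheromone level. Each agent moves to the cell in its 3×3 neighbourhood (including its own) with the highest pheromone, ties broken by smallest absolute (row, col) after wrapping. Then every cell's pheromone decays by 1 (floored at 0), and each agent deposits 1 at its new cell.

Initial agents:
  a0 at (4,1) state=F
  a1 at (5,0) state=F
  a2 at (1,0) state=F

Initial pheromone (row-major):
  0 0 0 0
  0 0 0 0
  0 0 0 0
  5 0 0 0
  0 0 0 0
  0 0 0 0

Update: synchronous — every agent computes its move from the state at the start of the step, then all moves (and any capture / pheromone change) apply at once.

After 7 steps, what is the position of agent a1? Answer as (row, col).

(0, 0)

t=1: a0@(3,0) a1@(0,0) a2@(0,0) | pheromone: 2 0 0 0 / 0 0 0 0 / 0 0 0 0 / 5 0 0 0 / 0 0 0 0 / 0 0 0 0
t=2: a0@(3,0) a1@(0,0) a2@(0,0) | pheromone: 3 0 0 0 / 0 0 0 0 / 0 0 0 0 / 5 0 0 0 / 0 0 0 0 / 0 0 0 0
t=3: a0@(3,0) a1@(0,0) a2@(0,0) | pheromone: 4 0 0 0 / 0 0 0 0 / 0 0 0 0 / 5 0 0 0 / 0 0 0 0 / 0 0 0 0
t=4: a0@(3,0) a1@(0,0) a2@(0,0) | pheromone: 5 0 0 0 / 0 0 0 0 / 0 0 0 0 / 5 0 0 0 / 0 0 0 0 / 0 0 0 0
t=5: a0@(3,0) a1@(0,0) a2@(0,0) | pheromone: 6 0 0 0 / 0 0 0 0 / 0 0 0 0 / 5 0 0 0 / 0 0 0 0 / 0 0 0 0
t=6: a0@(3,0) a1@(0,0) a2@(0,0) | pheromone: 7 0 0 0 / 0 0 0 0 / 0 0 0 0 / 5 0 0 0 / 0 0 0 0 / 0 0 0 0
t=7: a0@(3,0) a1@(0,0) a2@(0,0) | pheromone: 8 0 0 0 / 0 0 0 0 / 0 0 0 0 / 5 0 0 0 / 0 0 0 0 / 0 0 0 0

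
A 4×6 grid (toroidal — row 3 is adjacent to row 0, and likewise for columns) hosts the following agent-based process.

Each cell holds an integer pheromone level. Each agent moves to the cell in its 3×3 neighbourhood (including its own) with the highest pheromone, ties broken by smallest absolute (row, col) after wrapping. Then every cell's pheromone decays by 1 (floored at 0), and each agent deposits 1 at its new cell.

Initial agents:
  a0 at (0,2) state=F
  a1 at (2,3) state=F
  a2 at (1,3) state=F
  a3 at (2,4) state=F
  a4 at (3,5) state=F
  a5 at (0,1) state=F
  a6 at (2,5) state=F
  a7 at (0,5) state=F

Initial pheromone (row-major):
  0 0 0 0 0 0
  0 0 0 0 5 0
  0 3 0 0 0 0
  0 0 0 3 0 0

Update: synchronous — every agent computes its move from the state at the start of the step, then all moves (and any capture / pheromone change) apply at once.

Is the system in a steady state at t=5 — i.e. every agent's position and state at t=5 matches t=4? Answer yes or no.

t=1: a0@(3,3) a1@(1,4) a2@(1,4) a3@(1,4) a4@(0,0) a5@(0,0) a6@(1,4) a7@(1,4) | pheromone: 2 0 0 0 0 0 / 0 0 0 0 9 0 / 0 2 0 0 0 0 / 0 0 0 3 0 0
t=2: a0@(3,3) a1@(1,4) a2@(1,4) a3@(1,4) a4@(0,0) a5@(0,0) a6@(1,4) a7@(1,4) | pheromone: 3 0 0 0 0 0 / 0 0 0 0 13 0 / 0 1 0 0 0 0 / 0 0 0 3 0 0
t=3: a0@(3,3) a1@(1,4) a2@(1,4) a3@(1,4) a4@(0,0) a5@(0,0) a6@(1,4) a7@(1,4) | pheromone: 4 0 0 0 0 0 / 0 0 0 0 17 0 / 0 0 0 0 0 0 / 0 0 0 3 0 0
t=4: a0@(3,3) a1@(1,4) a2@(1,4) a3@(1,4) a4@(0,0) a5@(0,0) a6@(1,4) a7@(1,4) | pheromone: 5 0 0 0 0 0 / 0 0 0 0 21 0 / 0 0 0 0 0 0 / 0 0 0 3 0 0
t=5: a0@(3,3) a1@(1,4) a2@(1,4) a3@(1,4) a4@(0,0) a5@(0,0) a6@(1,4) a7@(1,4) | pheromone: 6 0 0 0 0 0 / 0 0 0 0 25 0 / 0 0 0 0 0 0 / 0 0 0 3 0 0

yes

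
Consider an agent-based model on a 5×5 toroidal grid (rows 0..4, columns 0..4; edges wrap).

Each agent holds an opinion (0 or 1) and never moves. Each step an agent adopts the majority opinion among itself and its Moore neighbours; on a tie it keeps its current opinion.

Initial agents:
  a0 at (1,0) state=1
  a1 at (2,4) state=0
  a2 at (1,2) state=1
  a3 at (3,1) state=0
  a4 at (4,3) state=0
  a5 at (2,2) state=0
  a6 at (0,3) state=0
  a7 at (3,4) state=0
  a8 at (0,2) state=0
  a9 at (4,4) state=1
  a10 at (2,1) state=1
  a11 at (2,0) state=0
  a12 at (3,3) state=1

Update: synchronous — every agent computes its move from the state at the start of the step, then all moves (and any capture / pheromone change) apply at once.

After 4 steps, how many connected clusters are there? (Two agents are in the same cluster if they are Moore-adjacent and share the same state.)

t=1: a0@(1,0):1 a1@(2,4):0 a2@(1,2):0 a3@(3,1):0 a4@(4,3):0 a5@(2,2):1 a6@(0,3):0 a7@(3,4):0 a8@(0,2):0 a9@(4,4):0 a10@(2,1):1 a11@(2,0):0 a12@(3,3):0
t=2: a0@(1,0):1 a1@(2,4):0 a2@(1,2):0 a3@(3,1):0 a4@(4,3):0 a5@(2,2):0 a6@(0,3):0 a7@(3,4):0 a8@(0,2):0 a9@(4,4):0 a10@(2,1):1 a11@(2,0):0 a12@(3,3):0
t=3: a0@(1,0):1 a1@(2,4):0 a2@(1,2):0 a3@(3,1):0 a4@(4,3):0 a5@(2,2):0 a6@(0,3):0 a7@(3,4):0 a8@(0,2):0 a9@(4,4):0 a10@(2,1):0 a11@(2,0):0 a12@(3,3):0
t=4: a0@(1,0):0 a1@(2,4):0 a2@(1,2):0 a3@(3,1):0 a4@(4,3):0 a5@(2,2):0 a6@(0,3):0 a7@(3,4):0 a8@(0,2):0 a9@(4,4):0 a10@(2,1):0 a11@(2,0):0 a12@(3,3):0

1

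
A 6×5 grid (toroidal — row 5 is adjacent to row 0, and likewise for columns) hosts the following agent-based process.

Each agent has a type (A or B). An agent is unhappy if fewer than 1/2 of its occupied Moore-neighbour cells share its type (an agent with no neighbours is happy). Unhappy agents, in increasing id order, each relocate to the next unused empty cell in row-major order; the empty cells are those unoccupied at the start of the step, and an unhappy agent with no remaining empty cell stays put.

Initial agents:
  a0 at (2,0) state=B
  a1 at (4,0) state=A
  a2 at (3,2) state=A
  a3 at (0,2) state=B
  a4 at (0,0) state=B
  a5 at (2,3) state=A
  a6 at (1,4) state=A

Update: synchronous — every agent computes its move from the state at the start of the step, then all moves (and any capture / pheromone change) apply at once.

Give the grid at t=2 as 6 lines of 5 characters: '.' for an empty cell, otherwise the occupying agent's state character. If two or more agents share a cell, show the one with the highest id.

ABBB.
.....
...A.
..A..
A....
.....

t=1: a0@(0,1):B a1@(4,0):A a2@(3,2):A a3@(0,2):B a4@(0,3):B a5@(2,3):A a6@(0,4):A
t=2: a0@(0,1):B a1@(4,0):A a2@(3,2):A a3@(0,2):B a4@(0,3):B a5@(2,3):A a6@(0,0):A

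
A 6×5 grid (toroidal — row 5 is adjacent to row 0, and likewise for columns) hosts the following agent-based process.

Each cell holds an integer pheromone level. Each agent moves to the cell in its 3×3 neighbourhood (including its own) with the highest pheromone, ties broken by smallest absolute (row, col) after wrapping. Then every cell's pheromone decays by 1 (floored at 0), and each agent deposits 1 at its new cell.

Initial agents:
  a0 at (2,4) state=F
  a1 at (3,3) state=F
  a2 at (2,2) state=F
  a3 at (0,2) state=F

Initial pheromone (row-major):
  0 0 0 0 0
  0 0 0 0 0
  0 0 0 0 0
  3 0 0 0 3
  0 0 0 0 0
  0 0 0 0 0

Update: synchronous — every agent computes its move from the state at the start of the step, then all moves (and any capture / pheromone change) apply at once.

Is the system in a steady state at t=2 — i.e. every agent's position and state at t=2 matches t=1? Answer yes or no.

t=1: a0@(3,0) a1@(3,4) a2@(1,1) a3@(0,1) | pheromone: 0 1 0 0 0 / 0 1 0 0 0 / 0 0 0 0 0 / 3 0 0 0 3 / 0 0 0 0 0 / 0 0 0 0 0
t=2: a0@(3,0) a1@(3,0) a2@(0,1) a3@(0,1) | pheromone: 0 2 0 0 0 / 0 0 0 0 0 / 0 0 0 0 0 / 4 0 0 0 2 / 0 0 0 0 0 / 0 0 0 0 0

no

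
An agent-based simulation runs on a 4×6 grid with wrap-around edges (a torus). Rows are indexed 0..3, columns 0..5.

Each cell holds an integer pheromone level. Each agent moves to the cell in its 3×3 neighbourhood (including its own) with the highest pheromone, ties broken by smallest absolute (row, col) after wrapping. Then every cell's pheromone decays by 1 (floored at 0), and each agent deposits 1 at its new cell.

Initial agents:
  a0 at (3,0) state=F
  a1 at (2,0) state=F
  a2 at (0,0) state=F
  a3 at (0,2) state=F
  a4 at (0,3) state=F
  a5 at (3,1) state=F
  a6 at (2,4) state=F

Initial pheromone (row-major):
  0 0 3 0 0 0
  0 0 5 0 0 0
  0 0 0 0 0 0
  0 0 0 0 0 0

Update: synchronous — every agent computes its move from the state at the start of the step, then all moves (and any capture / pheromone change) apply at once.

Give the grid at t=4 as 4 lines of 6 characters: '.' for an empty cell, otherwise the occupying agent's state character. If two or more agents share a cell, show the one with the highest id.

t=1: a0@(0,0) a1@(1,0) a2@(0,0) a3@(1,2) a4@(1,2) a5@(0,2) a6@(1,3) | pheromone: 2 0 3 0 0 0 / 1 0 6 1 0 0 / 0 0 0 0 0 0 / 0 0 0 0 0 0
t=2: a0@(0,0) a1@(0,0) a2@(0,0) a3@(1,2) a4@(1,2) a5@(1,2) a6@(1,2) | pheromone: 4 0 2 0 0 0 / 0 0 9 0 0 0 / 0 0 0 0 0 0 / 0 0 0 0 0 0
t=3: a0@(0,0) a1@(0,0) a2@(0,0) a3@(1,2) a4@(1,2) a5@(1,2) a6@(1,2) | pheromone: 6 0 1 0 0 0 / 0 0 12 0 0 0 / 0 0 0 0 0 0 / 0 0 0 0 0 0
t=4: a0@(0,0) a1@(0,0) a2@(0,0) a3@(1,2) a4@(1,2) a5@(1,2) a6@(1,2) | pheromone: 8 0 0 0 0 0 / 0 0 15 0 0 0 / 0 0 0 0 0 0 / 0 0 0 0 0 0

F.....
..F...
......
......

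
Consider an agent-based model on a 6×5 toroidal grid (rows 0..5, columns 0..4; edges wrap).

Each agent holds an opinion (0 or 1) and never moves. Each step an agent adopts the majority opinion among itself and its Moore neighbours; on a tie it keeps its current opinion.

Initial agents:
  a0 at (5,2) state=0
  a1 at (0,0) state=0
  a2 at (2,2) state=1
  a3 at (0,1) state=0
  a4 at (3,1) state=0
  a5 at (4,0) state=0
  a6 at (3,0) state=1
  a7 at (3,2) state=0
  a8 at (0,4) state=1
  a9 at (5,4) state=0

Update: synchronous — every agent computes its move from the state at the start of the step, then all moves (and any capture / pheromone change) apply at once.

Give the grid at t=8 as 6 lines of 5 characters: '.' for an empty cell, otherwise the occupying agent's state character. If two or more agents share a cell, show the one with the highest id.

t=1: a0@(5,2):0 a1@(0,0):0 a2@(2,2):0 a3@(0,1):0 a4@(3,1):0 a5@(4,0):0 a6@(3,0):0 a7@(3,2):0 a8@(0,4):0 a9@(5,4):0
t=2: (unchanged — steady state)

00..0
.....
..0..
000..
0....
..0.0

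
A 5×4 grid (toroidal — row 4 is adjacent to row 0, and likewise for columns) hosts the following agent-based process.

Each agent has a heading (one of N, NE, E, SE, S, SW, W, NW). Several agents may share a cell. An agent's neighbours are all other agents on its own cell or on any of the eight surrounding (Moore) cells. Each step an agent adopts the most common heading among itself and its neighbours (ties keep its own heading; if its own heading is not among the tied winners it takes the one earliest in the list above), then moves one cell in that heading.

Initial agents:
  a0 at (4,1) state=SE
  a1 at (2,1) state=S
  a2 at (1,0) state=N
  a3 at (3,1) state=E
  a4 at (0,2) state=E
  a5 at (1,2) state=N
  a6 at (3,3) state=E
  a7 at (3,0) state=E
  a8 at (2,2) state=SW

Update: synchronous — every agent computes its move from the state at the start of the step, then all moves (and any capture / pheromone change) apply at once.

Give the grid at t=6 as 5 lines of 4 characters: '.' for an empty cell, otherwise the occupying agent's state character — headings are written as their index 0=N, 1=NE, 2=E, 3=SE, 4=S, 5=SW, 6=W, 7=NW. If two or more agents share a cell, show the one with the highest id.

t=1: a0@(4,2):E a1@(1,1):N a2@(0,0):N a3@(3,2):E a4@(0,3):E a5@(0,2):N a6@(3,0):E a7@(3,1):E a8@(2,3):E
t=2: a0@(4,3):E a1@(0,1):N a2@(4,0):N a3@(3,3):E a4@(0,0):E a5@(4,2):N a6@(3,1):E a7@(3,2):E a8@(2,0):E
t=3: a0@(4,0):E a1@(4,1):N a2@(4,1):E a3@(3,0):E a4@(0,1):E a5@(4,3):E a6@(3,2):E a7@(3,3):E a8@(2,1):E
t=4: a0@(4,1):E a1@(4,2):E a2@(4,2):E a3@(3,1):E a4@(0,2):E a5@(4,0):E a6@(3,3):E a7@(3,0):E a8@(2,2):E
t=5: a0@(4,2):E a1@(4,3):E a2@(4,3):E a3@(3,2):E a4@(0,3):E a5@(4,1):E a6@(3,0):E a7@(3,1):E a8@(2,3):E
t=6: a0@(4,3):E a1@(4,0):E a2@(4,0):E a3@(3,3):E a4@(0,0):E a5@(4,2):E a6@(3,1):E a7@(3,2):E a8@(2,0):E

2...
....
2...
.222
2.22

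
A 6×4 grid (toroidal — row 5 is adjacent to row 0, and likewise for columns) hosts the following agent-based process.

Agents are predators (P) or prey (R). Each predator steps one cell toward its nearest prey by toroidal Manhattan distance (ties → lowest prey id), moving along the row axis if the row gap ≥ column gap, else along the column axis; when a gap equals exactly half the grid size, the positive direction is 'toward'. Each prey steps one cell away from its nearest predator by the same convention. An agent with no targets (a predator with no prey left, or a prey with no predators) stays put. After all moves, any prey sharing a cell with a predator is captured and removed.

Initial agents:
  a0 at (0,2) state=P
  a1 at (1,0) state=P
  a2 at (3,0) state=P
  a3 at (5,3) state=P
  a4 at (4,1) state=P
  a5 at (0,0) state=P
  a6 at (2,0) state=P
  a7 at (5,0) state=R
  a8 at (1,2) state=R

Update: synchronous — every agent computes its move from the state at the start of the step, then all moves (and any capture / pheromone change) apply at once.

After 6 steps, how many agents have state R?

t=1: a0@(1,2):P a1@(0,0):P a2@(4,0):P a3@(5,0):P a4@(5,1):P a5@(5,0):P a6@(3,0):P a8@(2,2):R
t=2: a0@(2,2):P a1@(1,0):P a2@(3,0):P a3@(0,0):P a4@(0,1):P a5@(0,0):P a6@(3,1):P a8@(3,2):R
t=3: a0@(3,2):P a1@(2,0):P a2@(3,1):P a3@(1,0):P a4@(1,1):P a5@(1,0):P a6@(3,2):P a8@(4,2):R
t=4: a0@(4,2):P a1@(3,0):P a2@(4,1):P a3@(2,0):P a4@(2,1):P a5@(2,0):P a6@(4,2):P a8@(5,2):R
t=5: a0@(5,2):P a1@(4,0):P a2@(5,1):P a3@(3,0):P a4@(3,1):P a5@(3,0):P a6@(5,2):P a8@(0,2):R
t=6: a0@(0,2):P a1@(5,0):P a2@(0,1):P a3@(4,0):P a4@(4,1):P a5@(4,0):P a6@(0,2):P a8@(1,2):R

1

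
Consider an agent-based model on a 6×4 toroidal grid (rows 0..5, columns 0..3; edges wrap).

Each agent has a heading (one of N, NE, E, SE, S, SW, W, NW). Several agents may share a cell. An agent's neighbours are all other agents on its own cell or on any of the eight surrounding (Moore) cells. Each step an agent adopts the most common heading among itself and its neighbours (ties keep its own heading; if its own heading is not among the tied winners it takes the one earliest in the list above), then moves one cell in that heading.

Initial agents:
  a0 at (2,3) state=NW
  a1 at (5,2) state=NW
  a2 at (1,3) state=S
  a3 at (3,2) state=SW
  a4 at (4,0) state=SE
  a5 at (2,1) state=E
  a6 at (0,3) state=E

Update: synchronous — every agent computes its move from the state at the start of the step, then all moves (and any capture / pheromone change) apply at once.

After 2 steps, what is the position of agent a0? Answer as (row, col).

t=1: a0@(1,2):NW a1@(4,1):NW a2@(2,3):S a3@(4,1):SW a4@(5,1):SE a5@(2,2):E a6@(0,0):E
t=2: a0@(0,1):NW a1@(3,0):NW a2@(3,3):S a3@(5,0):SW a4@(0,2):SE a5@(2,3):E a6@(0,1):E

(0, 1)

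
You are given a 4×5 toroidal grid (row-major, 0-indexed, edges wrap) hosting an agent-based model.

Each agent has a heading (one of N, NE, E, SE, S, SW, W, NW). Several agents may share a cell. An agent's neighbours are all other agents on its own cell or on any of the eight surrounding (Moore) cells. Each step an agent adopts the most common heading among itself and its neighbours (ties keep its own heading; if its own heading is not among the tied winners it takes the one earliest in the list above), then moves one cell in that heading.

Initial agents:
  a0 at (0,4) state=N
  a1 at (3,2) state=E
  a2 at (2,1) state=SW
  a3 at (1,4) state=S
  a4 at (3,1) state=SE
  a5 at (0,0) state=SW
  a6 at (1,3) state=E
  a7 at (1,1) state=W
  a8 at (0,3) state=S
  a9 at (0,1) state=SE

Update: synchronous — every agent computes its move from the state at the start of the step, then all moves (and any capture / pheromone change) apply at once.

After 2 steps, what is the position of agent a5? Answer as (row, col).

(2, 2)

t=1: a0@(1,4):S a1@(0,3):SE a2@(3,0):SW a3@(2,4):S a4@(0,2):SE a5@(1,1):SE a6@(2,3):S a7@(2,0):SW a8@(1,3):S a9@(1,2):SE
t=2: a0@(2,4):S a1@(1,4):SE a2@(0,4):SW a3@(3,4):S a4@(1,3):SE a5@(2,2):SE a6@(3,3):S a7@(3,4):SW a8@(2,3):S a9@(2,3):SE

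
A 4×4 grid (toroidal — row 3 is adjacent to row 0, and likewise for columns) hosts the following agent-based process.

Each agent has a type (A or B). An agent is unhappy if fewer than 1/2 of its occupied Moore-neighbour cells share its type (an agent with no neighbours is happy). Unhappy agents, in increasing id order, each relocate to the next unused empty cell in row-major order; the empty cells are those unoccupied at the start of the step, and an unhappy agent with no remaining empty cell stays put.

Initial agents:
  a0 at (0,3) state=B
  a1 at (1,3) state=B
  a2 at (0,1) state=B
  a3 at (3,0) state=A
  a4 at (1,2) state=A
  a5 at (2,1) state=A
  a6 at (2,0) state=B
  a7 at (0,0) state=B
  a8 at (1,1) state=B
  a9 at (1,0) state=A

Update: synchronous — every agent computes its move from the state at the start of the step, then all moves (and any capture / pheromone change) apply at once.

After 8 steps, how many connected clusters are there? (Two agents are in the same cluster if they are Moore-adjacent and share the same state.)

t=1: a0@(0,2):B a1@(1,3):B a2@(2,2):B a3@(2,3):A a4@(3,1):A a5@(2,1):A a6@(3,2):B a7@(0,0):B a8@(1,1):B a9@(3,3):A
t=2: a0@(0,2):B a1@(1,3):B a2@(0,1):B a3@(0,3):A a4@(1,0):A a5@(1,2):A a6@(2,0):B a7@(0,0):B a8@(1,1):B a9@(3,0):A
t=3: a0@(0,2):B a1@(1,3):B a2@(0,1):B a3@(0,3):A a4@(2,1):A a5@(2,2):A a6@(2,0):B a7@(0,0):B a8@(1,1):B a9@(2,3):A
t=4: a0@(0,2):B a1@(1,3):B a2@(0,1):B a3@(1,0):A a4@(1,2):A a5@(2,2):A a6@(2,0):B a7@(0,0):B a8@(1,1):B a9@(3,0):A
t=5: a0@(0,2):B a1@(1,3):B a2@(0,1):B a3@(0,3):A a4@(2,1):A a5@(2,3):A a6@(2,0):B a7@(0,0):B a8@(1,1):B a9@(3,1):A
t=6: a0@(0,2):B a1@(1,3):B a2@(0,1):B a3@(1,0):A a4@(1,2):A a5@(2,2):A a6@(3,0):B a7@(0,0):B a8@(1,1):B a9@(3,2):A
t=7: a0@(0,2):B a1@(0,3):B a2@(0,1):B a3@(2,0):A a4@(2,1):A a5@(2,2):A a6@(3,0):B a7@(0,0):B a8@(1,1):B a9@(2,3):A
t=8: (unchanged — steady state)

2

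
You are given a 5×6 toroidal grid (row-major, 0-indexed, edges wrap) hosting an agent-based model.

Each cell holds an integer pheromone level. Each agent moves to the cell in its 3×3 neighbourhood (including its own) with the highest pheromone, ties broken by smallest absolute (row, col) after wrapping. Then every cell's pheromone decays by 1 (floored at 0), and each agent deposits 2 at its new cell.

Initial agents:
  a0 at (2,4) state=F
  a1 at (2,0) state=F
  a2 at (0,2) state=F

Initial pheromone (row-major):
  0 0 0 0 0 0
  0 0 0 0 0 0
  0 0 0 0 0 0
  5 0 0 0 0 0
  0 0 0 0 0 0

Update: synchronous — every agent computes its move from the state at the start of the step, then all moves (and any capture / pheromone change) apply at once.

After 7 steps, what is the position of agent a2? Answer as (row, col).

(0, 1)

t=1: a0@(1,3) a1@(3,0) a2@(0,1) | pheromone: 0 2 0 0 0 0 / 0 0 0 2 0 0 / 0 0 0 0 0 0 / 6 0 0 0 0 0 / 0 0 0 0 0 0
t=2: a0@(1,3) a1@(3,0) a2@(0,1) | pheromone: 0 3 0 0 0 0 / 0 0 0 3 0 0 / 0 0 0 0 0 0 / 7 0 0 0 0 0 / 0 0 0 0 0 0
t=3: a0@(1,3) a1@(3,0) a2@(0,1) | pheromone: 0 4 0 0 0 0 / 0 0 0 4 0 0 / 0 0 0 0 0 0 / 8 0 0 0 0 0 / 0 0 0 0 0 0
t=4: a0@(1,3) a1@(3,0) a2@(0,1) | pheromone: 0 5 0 0 0 0 / 0 0 0 5 0 0 / 0 0 0 0 0 0 / 9 0 0 0 0 0 / 0 0 0 0 0 0
t=5: a0@(1,3) a1@(3,0) a2@(0,1) | pheromone: 0 6 0 0 0 0 / 0 0 0 6 0 0 / 0 0 0 0 0 0 / 10 0 0 0 0 0 / 0 0 0 0 0 0
t=6: a0@(1,3) a1@(3,0) a2@(0,1) | pheromone: 0 7 0 0 0 0 / 0 0 0 7 0 0 / 0 0 0 0 0 0 / 11 0 0 0 0 0 / 0 0 0 0 0 0
t=7: a0@(1,3) a1@(3,0) a2@(0,1) | pheromone: 0 8 0 0 0 0 / 0 0 0 8 0 0 / 0 0 0 0 0 0 / 12 0 0 0 0 0 / 0 0 0 0 0 0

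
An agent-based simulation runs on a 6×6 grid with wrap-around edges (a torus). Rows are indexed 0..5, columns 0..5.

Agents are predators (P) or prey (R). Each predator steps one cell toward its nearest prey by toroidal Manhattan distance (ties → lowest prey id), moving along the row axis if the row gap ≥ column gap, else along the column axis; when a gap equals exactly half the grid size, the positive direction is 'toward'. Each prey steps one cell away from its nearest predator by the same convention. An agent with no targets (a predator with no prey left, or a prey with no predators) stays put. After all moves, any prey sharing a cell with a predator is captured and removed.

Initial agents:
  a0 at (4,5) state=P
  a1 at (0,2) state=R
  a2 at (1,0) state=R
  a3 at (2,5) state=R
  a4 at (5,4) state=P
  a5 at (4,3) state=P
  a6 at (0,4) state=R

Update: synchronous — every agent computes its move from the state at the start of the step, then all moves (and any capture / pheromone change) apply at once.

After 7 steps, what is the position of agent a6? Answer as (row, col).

(2, 5)

t=1: a0@(3,5):P a1@(0,1):R a2@(0,0):R a3@(1,5):R a4@(0,4):P a5@(5,3):P a6@(1,4):R
t=2: a0@(2,5):P a1@(0,0):R a2@(0,1):R a3@(0,5):R a4@(1,4):P a5@(5,2):P a6@(2,4):R
t=3: a0@(2,4):P a1@(5,0):R a2@(1,1):R a3@(5,5):R a4@(2,4):P a5@(0,2):P a6@(2,3):R
t=4: a0@(2,3):P a1@(5,5):R a2@(2,1):R a3@(4,5):R a4@(2,3):P a5@(1,2):P a6@(2,2):R
t=5: a0@(2,2):P a1@(4,5):R a2@(2,0):R a3@(5,5):R a4@(2,2):P a5@(2,2):P a6@(2,1):R
t=6: a0@(2,1):P a1@(4,4):R a2@(2,5):R a3@(4,5):R a4@(2,1):P a5@(2,1):P a6@(2,0):R
t=7: a0@(2,0):P a1@(4,3):R a2@(2,4):R a3@(5,5):R a4@(2,0):P a5@(2,0):P a6@(2,5):R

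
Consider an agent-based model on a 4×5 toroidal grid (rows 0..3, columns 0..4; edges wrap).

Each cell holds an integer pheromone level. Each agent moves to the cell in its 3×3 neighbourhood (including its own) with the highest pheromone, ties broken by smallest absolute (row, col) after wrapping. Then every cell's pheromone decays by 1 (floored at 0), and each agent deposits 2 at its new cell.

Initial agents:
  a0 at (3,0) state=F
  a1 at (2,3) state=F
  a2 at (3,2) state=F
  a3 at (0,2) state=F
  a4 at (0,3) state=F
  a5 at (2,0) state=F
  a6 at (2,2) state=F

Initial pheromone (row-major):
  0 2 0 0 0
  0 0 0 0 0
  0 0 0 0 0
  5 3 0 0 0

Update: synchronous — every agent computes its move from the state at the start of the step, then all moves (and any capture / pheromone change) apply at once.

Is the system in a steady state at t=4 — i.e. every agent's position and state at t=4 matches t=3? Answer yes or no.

t=1: a0@(3,0) a1@(1,2) a2@(3,1) a3@(3,1) a4@(0,2) a5@(3,0) a6@(3,1) | pheromone: 0 1 2 0 0 / 0 0 2 0 0 / 0 0 0 0 0 / 8 8 0 0 0
t=2: a0@(3,0) a1@(0,2) a2@(3,0) a3@(3,0) a4@(3,1) a5@(3,0) a6@(3,0) | pheromone: 0 0 3 0 0 / 0 0 1 0 0 / 0 0 0 0 0 / 17 9 0 0 0
t=3: a0@(3,0) a1@(3,1) a2@(3,0) a3@(3,0) a4@(3,0) a5@(3,0) a6@(3,0) | pheromone: 0 0 2 0 0 / 0 0 0 0 0 / 0 0 0 0 0 / 28 10 0 0 0
t=4: a0@(3,0) a1@(3,0) a2@(3,0) a3@(3,0) a4@(3,0) a5@(3,0) a6@(3,0) | pheromone: 0 0 1 0 0 / 0 0 0 0 0 / 0 0 0 0 0 / 41 9 0 0 0

no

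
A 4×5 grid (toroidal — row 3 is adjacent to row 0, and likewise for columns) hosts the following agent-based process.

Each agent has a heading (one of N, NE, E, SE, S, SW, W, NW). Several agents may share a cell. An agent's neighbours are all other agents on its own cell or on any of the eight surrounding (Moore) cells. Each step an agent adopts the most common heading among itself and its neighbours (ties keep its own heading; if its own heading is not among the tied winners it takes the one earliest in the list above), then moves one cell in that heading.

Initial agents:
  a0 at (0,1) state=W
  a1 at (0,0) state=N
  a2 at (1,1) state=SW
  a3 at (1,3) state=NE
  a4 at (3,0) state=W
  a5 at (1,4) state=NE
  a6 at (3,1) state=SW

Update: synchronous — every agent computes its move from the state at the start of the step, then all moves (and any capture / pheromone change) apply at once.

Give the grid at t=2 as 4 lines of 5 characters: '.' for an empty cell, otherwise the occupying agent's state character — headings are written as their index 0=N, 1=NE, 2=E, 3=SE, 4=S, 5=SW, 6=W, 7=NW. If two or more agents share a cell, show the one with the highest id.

t=1: a0@(0,0):W a1@(1,4):SW a2@(2,0):SW a3@(0,4):NE a4@(3,4):W a5@(0,0):NE a6@(3,0):W
t=2: a0@(0,4):W a1@(2,3):SW a2@(3,4):SW a3@(0,3):W a4@(3,3):W a5@(0,4):W a6@(3,4):W

...66
.....
...5.
...66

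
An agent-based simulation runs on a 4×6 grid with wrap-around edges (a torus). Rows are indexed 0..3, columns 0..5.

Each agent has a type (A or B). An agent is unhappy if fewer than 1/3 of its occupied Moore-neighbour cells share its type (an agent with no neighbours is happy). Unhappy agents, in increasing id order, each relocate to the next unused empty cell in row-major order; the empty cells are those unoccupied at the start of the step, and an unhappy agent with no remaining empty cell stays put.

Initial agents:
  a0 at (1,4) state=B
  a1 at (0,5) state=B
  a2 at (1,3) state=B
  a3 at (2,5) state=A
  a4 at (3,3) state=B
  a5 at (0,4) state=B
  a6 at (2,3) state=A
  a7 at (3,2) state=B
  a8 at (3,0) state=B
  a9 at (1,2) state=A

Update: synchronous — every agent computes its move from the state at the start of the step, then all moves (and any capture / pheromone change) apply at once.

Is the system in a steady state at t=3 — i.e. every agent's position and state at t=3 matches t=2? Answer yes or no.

yes

t=1: a0@(1,4):B a1@(0,5):B a2@(1,3):B a3@(0,0):A a4@(3,3):B a5@(0,4):B a6@(0,1):A a7@(3,2):B a8@(3,0):B a9@(1,2):A
t=2: (unchanged — steady state)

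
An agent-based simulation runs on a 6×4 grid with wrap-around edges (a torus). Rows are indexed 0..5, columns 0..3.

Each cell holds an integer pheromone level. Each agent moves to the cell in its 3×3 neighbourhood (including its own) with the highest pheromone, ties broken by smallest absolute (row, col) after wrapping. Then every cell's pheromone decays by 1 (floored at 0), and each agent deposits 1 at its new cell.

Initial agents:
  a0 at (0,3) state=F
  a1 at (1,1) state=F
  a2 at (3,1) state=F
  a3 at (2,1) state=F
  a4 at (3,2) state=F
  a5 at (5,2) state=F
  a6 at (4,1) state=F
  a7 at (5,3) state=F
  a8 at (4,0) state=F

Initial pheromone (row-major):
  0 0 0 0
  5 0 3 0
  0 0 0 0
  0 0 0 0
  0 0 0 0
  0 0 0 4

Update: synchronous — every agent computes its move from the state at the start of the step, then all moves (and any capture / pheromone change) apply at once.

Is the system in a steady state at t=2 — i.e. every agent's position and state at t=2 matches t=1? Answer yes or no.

no

t=1: a0@(1,0) a1@(1,0) a2@(2,0) a3@(1,0) a4@(2,1) a5@(5,3) a6@(3,0) a7@(5,3) a8@(5,3) | pheromone: 0 0 0 0 / 7 0 2 0 / 1 1 0 0 / 1 0 0 0 / 0 0 0 0 / 0 0 0 6
t=2: a0@(1,0) a1@(1,0) a2@(1,0) a3@(1,0) a4@(1,0) a5@(5,3) a6@(2,0) a7@(5,3) a8@(5,3) | pheromone: 0 0 0 0 / 11 0 1 0 / 1 0 0 0 / 0 0 0 0 / 0 0 0 0 / 0 0 0 8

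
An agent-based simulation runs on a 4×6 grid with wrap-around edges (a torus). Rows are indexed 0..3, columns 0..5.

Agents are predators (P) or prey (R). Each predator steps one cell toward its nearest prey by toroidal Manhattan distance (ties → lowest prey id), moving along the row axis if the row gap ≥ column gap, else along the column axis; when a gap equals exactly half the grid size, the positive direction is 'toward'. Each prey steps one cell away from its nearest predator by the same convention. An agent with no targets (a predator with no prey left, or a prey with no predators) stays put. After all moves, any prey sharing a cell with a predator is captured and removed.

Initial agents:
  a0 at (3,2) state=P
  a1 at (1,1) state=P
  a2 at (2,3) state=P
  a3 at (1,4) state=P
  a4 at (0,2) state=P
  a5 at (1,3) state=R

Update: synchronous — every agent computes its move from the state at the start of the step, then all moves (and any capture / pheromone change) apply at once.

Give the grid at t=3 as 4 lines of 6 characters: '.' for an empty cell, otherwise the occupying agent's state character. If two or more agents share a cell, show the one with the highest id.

t=1: a0@(0,2):P a1@(1,2):P a2@(1,3):P a3@(1,3):P a4@(1,2):P a5@(0,3):R
t=2: a0@(0,3):P a1@(0,2):P a2@(0,3):P a3@(0,3):P a4@(0,2):P a5@(0,4):R
t=3: a0@(0,4):P a1@(0,3):P a2@(0,4):P a3@(0,4):P a4@(0,3):P a5@(0,5):R

...PPR
......
......
......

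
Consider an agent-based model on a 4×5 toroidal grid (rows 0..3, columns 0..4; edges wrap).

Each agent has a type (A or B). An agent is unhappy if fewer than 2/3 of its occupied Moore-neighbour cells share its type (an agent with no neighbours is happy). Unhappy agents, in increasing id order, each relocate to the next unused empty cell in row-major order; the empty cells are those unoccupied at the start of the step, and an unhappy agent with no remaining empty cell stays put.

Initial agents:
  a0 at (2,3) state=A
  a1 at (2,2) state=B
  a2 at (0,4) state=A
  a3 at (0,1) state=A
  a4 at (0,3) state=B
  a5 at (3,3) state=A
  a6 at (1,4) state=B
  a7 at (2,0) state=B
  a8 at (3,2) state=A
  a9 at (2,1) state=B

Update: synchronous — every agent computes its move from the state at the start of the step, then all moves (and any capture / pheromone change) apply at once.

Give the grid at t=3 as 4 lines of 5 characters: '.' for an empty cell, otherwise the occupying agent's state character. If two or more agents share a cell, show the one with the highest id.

t=1: a0@(0,0):A a1@(0,2):B a2@(1,0):A a3@(0,1):A a4@(1,1):B a5@(1,2):A a6@(1,3):B a7@(2,0):B a8@(2,4):A a9@(2,1):B
t=2: a0@(0,0):A a1@(0,3):B a2@(0,4):A a3@(1,4):A a4@(2,2):B a5@(2,3):A a6@(3,0):B a7@(3,1):B a8@(3,2):A a9@(3,3):B
t=3: a0@(0,1):A a1@(0,2):B a2@(1,0):A a3@(1,4):A a4@(1,1):B a5@(1,2):A a6@(1,3):B a7@(2,0):B a8@(2,1):A a9@(2,4):B

.AB..
ABABA
BA..B
.....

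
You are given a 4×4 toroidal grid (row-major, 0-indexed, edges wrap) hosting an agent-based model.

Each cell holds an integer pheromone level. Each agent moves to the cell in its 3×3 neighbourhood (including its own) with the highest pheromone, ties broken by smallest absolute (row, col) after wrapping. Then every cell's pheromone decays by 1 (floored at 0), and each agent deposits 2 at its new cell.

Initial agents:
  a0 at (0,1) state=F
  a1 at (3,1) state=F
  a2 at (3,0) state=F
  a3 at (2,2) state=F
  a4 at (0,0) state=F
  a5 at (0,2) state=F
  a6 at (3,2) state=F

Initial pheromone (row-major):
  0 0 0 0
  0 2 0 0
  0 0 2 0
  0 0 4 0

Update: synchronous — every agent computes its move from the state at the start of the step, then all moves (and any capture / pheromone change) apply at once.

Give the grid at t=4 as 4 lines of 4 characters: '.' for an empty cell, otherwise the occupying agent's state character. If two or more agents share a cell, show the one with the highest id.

....
.F..
....
..F.

t=1: a0@(3,2) a1@(3,2) a2@(0,0) a3@(3,2) a4@(1,1) a5@(3,2) a6@(3,2) | pheromone: 2 0 0 0 / 0 3 0 0 / 0 0 1 0 / 0 0 13 0
t=2: a0@(3,2) a1@(3,2) a2@(1,1) a3@(3,2) a4@(1,1) a5@(3,2) a6@(3,2) | pheromone: 1 0 0 0 / 0 6 0 0 / 0 0 0 0 / 0 0 22 0
t=3: a0@(3,2) a1@(3,2) a2@(1,1) a3@(3,2) a4@(1,1) a5@(3,2) a6@(3,2) | pheromone: 0 0 0 0 / 0 9 0 0 / 0 0 0 0 / 0 0 31 0
t=4: a0@(3,2) a1@(3,2) a2@(1,1) a3@(3,2) a4@(1,1) a5@(3,2) a6@(3,2) | pheromone: 0 0 0 0 / 0 12 0 0 / 0 0 0 0 / 0 0 40 0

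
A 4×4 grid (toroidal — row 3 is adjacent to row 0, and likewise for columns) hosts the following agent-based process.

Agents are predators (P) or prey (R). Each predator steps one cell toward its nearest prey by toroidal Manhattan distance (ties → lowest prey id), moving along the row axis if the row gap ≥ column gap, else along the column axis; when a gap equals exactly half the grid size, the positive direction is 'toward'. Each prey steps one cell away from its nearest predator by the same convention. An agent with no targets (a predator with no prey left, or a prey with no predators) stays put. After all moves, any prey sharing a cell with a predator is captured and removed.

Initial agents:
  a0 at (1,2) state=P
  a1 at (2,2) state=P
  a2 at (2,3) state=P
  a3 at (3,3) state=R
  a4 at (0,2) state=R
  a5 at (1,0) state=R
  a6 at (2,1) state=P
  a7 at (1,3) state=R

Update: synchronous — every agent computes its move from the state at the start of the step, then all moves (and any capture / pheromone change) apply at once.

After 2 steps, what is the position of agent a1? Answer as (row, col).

t=1: a0@(0,2):P a1@(3,2):P a2@(3,3):P a3@(0,3):R a5@(1,3):R a6@(1,1):P a7@(1,0):R
t=2: a0@(0,3):P a1@(0,2):P a2@(0,3):P a3@(0,0):R a5@(2,3):R a6@(1,0):P a7@(1,3):R

(0, 2)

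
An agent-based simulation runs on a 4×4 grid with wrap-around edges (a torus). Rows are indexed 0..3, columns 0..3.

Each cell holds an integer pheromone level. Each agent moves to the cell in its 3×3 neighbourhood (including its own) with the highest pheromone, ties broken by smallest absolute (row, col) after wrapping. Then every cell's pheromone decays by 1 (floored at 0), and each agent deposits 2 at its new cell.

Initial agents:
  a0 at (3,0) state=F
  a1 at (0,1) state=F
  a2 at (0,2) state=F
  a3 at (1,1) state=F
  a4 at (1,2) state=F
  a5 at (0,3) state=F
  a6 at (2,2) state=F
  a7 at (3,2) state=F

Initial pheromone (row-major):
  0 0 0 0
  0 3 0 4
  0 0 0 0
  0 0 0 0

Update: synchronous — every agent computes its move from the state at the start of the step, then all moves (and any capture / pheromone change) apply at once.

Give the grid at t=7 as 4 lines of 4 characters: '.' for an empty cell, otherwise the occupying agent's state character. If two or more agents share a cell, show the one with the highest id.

t=1: a0@(0,0) a1@(1,1) a2@(1,3) a3@(1,1) a4@(1,3) a5@(1,3) a6@(1,3) a7@(0,1) | pheromone: 2 2 0 0 / 0 6 0 11 / 0 0 0 0 / 0 0 0 0
t=2: a0@(1,3) a1@(1,1) a2@(1,3) a3@(1,1) a4@(1,3) a5@(1,3) a6@(1,3) a7@(1,1) | pheromone: 1 1 0 0 / 0 11 0 20 / 0 0 0 0 / 0 0 0 0
t=3: a0@(1,3) a1@(1,1) a2@(1,3) a3@(1,1) a4@(1,3) a5@(1,3) a6@(1,3) a7@(1,1) | pheromone: 0 0 0 0 / 0 16 0 29 / 0 0 0 0 / 0 0 0 0
t=4: a0@(1,3) a1@(1,1) a2@(1,3) a3@(1,1) a4@(1,3) a5@(1,3) a6@(1,3) a7@(1,1) | pheromone: 0 0 0 0 / 0 21 0 38 / 0 0 0 0 / 0 0 0 0
t=5: a0@(1,3) a1@(1,1) a2@(1,3) a3@(1,1) a4@(1,3) a5@(1,3) a6@(1,3) a7@(1,1) | pheromone: 0 0 0 0 / 0 26 0 47 / 0 0 0 0 / 0 0 0 0
t=6: a0@(1,3) a1@(1,1) a2@(1,3) a3@(1,1) a4@(1,3) a5@(1,3) a6@(1,3) a7@(1,1) | pheromone: 0 0 0 0 / 0 31 0 56 / 0 0 0 0 / 0 0 0 0
t=7: a0@(1,3) a1@(1,1) a2@(1,3) a3@(1,1) a4@(1,3) a5@(1,3) a6@(1,3) a7@(1,1) | pheromone: 0 0 0 0 / 0 36 0 65 / 0 0 0 0 / 0 0 0 0

....
.F.F
....
....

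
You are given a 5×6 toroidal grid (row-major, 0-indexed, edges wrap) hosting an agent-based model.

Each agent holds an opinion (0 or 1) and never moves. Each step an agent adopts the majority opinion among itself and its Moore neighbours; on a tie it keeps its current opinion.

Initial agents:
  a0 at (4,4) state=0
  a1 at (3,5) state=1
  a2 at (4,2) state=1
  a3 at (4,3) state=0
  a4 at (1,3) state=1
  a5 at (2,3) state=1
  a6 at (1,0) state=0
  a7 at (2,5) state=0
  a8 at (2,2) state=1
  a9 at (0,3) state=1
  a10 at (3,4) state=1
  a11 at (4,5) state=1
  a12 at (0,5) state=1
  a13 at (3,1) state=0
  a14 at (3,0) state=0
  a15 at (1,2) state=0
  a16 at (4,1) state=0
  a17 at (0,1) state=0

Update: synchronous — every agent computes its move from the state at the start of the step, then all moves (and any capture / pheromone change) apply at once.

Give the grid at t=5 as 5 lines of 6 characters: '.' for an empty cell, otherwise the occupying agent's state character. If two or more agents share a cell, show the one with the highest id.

.0.1.1
0.11..
..11.0
00..11
.00111

t=1: a0@(4,4):1 a1@(3,5):1 a2@(4,2):0 a3@(4,3):1 a4@(1,3):1 a5@(2,3):1 a6@(1,0):0 a7@(2,5):0 a8@(2,2):1 a9@(0,3):1 a10@(3,4):1 a11@(4,5):1 a12@(0,5):1 a13@(3,1):0 a14@(3,0):0 a15@(1,2):1 a16@(4,1):0 a17@(0,1):0
t=2: (unchanged — steady state)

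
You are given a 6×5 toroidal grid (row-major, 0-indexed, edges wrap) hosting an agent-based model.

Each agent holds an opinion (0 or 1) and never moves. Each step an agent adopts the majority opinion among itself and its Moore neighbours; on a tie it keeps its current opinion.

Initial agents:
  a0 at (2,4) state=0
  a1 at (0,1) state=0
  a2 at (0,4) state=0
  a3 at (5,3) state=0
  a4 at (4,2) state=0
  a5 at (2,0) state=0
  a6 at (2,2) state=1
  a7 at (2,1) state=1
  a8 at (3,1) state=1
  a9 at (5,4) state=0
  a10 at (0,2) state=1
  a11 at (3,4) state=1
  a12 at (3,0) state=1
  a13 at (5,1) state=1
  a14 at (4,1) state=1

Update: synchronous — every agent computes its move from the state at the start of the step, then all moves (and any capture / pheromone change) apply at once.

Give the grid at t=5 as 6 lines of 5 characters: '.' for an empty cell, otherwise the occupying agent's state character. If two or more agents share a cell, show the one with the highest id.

.11.0
.....
111.1
11..1
.11..
.1.00

t=1: a0@(2,4):0 a1@(0,1):1 a2@(0,4):0 a3@(5,3):0 a4@(4,2):1 a5@(2,0):1 a6@(2,2):1 a7@(2,1):1 a8@(3,1):1 a9@(5,4):0 a10@(0,2):1 a11@(3,4):1 a12@(3,0):1 a13@(5,1):1 a14@(4,1):1
t=2: a0@(2,4):1 a1@(0,1):1 a2@(0,4):0 a3@(5,3):0 a4@(4,2):1 a5@(2,0):1 a6@(2,2):1 a7@(2,1):1 a8@(3,1):1 a9@(5,4):0 a10@(0,2):1 a11@(3,4):1 a12@(3,0):1 a13@(5,1):1 a14@(4,1):1
t=3: (unchanged — steady state)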